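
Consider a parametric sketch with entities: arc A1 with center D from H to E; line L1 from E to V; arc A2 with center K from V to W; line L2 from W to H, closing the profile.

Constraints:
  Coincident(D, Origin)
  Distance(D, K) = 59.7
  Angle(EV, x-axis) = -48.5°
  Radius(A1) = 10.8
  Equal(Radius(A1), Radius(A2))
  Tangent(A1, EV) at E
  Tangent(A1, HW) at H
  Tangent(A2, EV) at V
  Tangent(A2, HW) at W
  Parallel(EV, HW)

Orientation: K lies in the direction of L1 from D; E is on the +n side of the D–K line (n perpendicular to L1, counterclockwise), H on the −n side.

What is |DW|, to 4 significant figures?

60.67

Tangency of A1 to both parallel lines with radius 10.8 puts E and H at D ± 10.8·n: E = (8.089, 7.156), H = (-8.089, -7.156). Equal radii place V and W the same way about K: V = K + 10.8·n = (47.65, -37.56), W = K − 10.8·n = (31.47, -51.87). Then |DW| = |W − D| = 60.67.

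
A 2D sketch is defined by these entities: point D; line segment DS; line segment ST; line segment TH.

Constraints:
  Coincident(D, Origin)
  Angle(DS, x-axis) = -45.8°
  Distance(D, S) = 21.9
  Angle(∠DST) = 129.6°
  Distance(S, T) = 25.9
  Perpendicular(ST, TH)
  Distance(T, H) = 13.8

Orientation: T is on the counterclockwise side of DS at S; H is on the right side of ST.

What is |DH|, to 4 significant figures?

50.30

D is at the origin; DS runs at -45.8° with length 21.9, so S = 21.9·(cos -45.8°, sin -45.8°) = (15.27, -15.70). ∠DST = 129.6°, so ST runs at -45.8° + (180° − 129.6°) = 4.600° from the x-axis; with |ST| = 25.9, T = S + 25.9·(cos 4.600°, sin 4.600°) = (41.08, -13.62). The perpendicularity gives TH at right angles to ST; with |TH| = 13.8 on the right of ST, H = T + 13.8·(0.08020, -0.9968) = (42.19, -27.38). Then |DH| = |H − D| = 50.30.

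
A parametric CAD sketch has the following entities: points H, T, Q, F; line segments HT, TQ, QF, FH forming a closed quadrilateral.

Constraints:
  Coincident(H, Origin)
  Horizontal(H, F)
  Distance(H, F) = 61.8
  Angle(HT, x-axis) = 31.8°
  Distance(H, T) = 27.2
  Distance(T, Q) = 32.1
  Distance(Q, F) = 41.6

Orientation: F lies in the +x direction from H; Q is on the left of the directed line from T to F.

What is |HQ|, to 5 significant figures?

58.752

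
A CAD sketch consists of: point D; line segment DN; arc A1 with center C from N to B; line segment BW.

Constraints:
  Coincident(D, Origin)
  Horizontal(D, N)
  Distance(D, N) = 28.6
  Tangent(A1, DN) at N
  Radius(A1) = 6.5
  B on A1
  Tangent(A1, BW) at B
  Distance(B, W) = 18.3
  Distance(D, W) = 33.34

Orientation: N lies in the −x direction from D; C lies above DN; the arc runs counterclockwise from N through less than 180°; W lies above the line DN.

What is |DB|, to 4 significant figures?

23.05

Checks: |CB| = 6.500 ✓; ∠(CB, BW) = 90.00° ✓; |BW| = 18.30 ✓; |DW| = 33.34 ✓.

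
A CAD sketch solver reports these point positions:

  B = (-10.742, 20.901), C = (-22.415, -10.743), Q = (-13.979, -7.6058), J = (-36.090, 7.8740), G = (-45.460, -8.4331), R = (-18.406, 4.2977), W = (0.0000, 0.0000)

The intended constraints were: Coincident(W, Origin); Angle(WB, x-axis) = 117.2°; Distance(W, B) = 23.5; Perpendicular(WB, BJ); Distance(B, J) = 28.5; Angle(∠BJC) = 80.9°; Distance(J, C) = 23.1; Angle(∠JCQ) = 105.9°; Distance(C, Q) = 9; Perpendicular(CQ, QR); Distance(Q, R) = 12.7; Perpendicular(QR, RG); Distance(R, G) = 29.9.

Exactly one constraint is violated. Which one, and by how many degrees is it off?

Perpendicular(QR, RG) — off by 4.80°.

W = (0.00, 0.00) ✓; WB at 117.2° ✓; |WB| = 23.50 ✓; ∠(WB, BJ) = 90.00° ✓; |BJ| = 28.50 ✓; ∠BJC = 80.90° ✓; |JC| = 23.10 ✓; ∠JCQ = 105.9° ✓; |CQ| = 9.000 ✓; ∠(CQ, QR) = 90.00° ✓; |QR| = 12.70 ✓; ∠(QR, RG) = 94.80° ✗; |RG| = 29.90 ✓.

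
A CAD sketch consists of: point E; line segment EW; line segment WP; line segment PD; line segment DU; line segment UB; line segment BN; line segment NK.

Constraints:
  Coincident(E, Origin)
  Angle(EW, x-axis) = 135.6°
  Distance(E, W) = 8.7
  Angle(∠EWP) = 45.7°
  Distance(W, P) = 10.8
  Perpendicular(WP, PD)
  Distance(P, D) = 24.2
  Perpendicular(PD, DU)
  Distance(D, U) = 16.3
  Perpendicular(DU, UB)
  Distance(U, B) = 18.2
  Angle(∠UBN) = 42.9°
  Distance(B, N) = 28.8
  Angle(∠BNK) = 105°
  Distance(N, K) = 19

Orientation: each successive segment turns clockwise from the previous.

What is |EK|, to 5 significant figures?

37.024

E is at the origin; EW runs at 135.6° with length 8.7, so W = (-6.2159, 6.0871). ∠EWP = 45.7° gives WP at 1.3000° from the x-axis; with |WP| = 10.8, P = (4.5813, 6.3321). WP is perpendicular to PD, so PD runs at -88.700°; with |PD| = 24.2, D = (5.1303, -17.862). PD is perpendicular to DU, so DU runs at -178.70°; with |DU| = 16.3, U = (-11.165, -18.231). The perpendicularity gives UB at right angles to DU, so UB runs at 91.300°; with |UB| = 18.2, B = (-11.578, -0.036165). ∠UBN = 42.9° gives BN at -45.800° from the x-axis; with |BN| = 28.8, N = (8.5000, -20.683). ∠BNK = 105.0° gives NK at -120.80° from the x-axis; with |NK| = 19.0, K = (-1.2288, -37.003). Then |EK| = |K − E| = 37.024.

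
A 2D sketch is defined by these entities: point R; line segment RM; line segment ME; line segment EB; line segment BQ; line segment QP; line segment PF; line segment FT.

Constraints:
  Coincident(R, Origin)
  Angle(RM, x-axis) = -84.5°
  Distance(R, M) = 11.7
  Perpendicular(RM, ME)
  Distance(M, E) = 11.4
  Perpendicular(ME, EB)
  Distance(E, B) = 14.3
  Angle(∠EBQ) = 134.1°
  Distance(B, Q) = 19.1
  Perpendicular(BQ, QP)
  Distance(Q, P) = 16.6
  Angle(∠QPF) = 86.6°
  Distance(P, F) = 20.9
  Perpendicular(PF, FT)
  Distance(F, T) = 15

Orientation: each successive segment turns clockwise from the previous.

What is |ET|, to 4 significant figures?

13.42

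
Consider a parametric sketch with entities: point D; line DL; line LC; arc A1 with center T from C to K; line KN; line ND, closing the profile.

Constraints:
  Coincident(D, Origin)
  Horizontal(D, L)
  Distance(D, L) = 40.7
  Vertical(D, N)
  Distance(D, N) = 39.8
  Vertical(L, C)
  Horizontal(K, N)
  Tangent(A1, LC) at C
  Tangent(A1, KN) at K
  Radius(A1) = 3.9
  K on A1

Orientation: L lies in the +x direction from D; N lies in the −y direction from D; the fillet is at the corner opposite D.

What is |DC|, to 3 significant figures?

54.3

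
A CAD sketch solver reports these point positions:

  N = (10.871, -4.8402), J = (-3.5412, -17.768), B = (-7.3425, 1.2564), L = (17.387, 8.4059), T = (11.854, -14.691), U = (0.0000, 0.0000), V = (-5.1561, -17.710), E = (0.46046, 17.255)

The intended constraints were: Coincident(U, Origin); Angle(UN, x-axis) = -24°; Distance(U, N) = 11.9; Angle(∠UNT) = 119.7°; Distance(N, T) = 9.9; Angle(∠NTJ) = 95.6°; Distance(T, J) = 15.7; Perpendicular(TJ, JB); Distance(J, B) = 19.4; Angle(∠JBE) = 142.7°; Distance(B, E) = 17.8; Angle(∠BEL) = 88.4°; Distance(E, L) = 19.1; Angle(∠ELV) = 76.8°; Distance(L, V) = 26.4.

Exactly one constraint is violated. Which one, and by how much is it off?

Distance(L, V) = 26.4 — off by 8.10.

U = (0.00, 0.00) ✓; UN at -24.00° ✓; |UN| = 11.90 ✓; ∠UNT = 119.7° ✓; |NT| = 9.900 ✓; ∠NTJ = 95.60° ✓; |TJ| = 15.70 ✓; ∠(TJ, JB) = 90.00° ✓; |JB| = 19.40 ✓; ∠JBE = 142.7° ✓; |BE| = 17.80 ✓; ∠BEL = 88.40° ✓; |EL| = 19.10 ✓; ∠ELV = 76.80° ✓; |LV| = 34.50 ✗.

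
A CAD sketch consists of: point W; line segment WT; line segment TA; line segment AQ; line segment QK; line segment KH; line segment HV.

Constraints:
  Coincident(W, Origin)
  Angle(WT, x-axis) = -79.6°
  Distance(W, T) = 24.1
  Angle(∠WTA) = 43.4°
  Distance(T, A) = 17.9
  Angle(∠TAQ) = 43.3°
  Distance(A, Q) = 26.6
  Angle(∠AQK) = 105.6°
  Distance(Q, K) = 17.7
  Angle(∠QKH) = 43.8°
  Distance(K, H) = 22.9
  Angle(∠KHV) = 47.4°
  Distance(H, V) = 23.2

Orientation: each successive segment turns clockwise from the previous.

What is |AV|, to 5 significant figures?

33.884

∠QKH = 43.8° gives KH at 156.50° from the x-axis; with |KH| = 22.9, H = (2.1318, -17.042). ∠KHV = 47.4° gives HV at 23.900° from the x-axis; with |HV| = 23.2, V = (23.343, -7.6427). Then |AV| = |V − A| = 33.884.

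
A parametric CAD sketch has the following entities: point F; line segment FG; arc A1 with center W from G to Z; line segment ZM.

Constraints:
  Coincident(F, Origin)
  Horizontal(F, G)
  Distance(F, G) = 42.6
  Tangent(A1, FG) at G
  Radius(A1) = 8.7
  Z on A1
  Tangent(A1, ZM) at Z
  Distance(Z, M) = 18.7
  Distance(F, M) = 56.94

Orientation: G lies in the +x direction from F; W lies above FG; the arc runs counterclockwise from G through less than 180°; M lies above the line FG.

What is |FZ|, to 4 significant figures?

52.14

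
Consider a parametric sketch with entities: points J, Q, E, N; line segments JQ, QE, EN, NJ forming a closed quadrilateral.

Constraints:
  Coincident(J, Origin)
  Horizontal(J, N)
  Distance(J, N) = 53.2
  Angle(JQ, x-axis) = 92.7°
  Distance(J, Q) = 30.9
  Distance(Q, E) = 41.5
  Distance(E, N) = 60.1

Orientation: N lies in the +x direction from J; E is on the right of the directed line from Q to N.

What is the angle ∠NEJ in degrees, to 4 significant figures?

50.05°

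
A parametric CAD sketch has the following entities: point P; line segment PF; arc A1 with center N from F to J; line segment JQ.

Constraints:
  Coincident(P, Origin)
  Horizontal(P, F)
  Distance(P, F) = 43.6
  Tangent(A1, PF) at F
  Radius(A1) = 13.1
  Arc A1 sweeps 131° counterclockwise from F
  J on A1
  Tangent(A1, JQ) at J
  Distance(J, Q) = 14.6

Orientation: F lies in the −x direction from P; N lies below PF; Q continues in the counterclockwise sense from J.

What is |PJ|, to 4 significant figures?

57.72

P is at the origin; P and F share the same y with |PF| = 43.6 and F on the −x side, so F = (-43.60, 0.000). The tangent condition forces NF to be normal to PF, so N = F + (0, -13.1) = (-43.60, -13.10). On A1, F sits at bearing 90° from N; a 131° counterclockwise sweep puts J at bearing 221°, so J = N + 13.1·(cos 221°, sin 221°) = (-53.49, -21.69). Then |PJ| = |J − P| = 57.72.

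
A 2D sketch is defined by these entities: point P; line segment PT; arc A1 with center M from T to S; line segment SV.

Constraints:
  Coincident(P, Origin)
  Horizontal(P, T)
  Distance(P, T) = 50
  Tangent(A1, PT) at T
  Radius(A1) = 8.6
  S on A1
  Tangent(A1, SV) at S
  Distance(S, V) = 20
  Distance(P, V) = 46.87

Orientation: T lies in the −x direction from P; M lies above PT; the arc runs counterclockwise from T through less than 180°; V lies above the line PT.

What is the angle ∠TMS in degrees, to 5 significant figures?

80.846°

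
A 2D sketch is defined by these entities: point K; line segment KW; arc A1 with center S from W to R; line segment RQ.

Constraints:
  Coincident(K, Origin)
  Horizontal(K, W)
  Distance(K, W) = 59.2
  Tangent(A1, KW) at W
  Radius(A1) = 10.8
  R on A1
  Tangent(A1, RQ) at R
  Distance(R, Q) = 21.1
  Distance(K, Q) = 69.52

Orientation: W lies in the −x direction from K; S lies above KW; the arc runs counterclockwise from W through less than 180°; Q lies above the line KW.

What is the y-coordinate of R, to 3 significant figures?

16.2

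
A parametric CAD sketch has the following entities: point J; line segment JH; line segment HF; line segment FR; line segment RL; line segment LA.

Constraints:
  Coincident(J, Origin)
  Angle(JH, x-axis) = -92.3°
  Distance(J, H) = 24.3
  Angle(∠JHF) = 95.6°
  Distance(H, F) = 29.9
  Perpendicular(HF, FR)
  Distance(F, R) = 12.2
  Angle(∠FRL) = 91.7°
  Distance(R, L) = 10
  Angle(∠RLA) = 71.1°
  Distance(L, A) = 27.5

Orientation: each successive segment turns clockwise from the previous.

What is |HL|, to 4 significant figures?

23.50

J is at the origin; JH runs at -92.3° with length 24.3, so H = (-0.9752, -24.28). ∠JHF = 95.6° gives HF at -176.7° from the x-axis; with |HF| = 29.9, F = (-30.83, -26.00). HF is perpendicular to FR, so FR runs at 93.30°; with |FR| = 12.2, R = (-31.53, -13.82). ∠FRL = 91.7° gives RL at 5.000° from the x-axis; with |RL| = 10.0, L = (-21.57, -12.95). Then |HL| = |L − H| = 23.50.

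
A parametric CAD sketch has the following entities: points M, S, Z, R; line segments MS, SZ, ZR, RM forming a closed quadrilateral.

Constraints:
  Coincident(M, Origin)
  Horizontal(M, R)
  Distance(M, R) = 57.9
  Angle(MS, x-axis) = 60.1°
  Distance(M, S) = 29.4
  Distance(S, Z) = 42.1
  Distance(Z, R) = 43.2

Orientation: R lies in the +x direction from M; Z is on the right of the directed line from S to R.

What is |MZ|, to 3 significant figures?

24.4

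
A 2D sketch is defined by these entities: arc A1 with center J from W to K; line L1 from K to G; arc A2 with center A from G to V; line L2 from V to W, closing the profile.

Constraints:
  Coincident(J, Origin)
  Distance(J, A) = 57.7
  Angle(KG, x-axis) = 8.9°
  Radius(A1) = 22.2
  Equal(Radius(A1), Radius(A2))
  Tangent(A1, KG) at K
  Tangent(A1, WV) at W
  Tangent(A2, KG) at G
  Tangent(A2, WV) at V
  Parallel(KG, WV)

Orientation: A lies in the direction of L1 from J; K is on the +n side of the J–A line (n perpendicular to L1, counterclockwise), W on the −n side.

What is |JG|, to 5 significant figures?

61.823

The slot axis is L1's direction at 8.9°, so u = (cos 8.9°, sin 8.9°) = (0.98796, 0.15471) and n = (−sin 8.9°, cos 8.9°) = (-0.15471, 0.98796). J is at the origin and A lies 57.7 along u from J, so A = 57.7·u = (57.005, 8.9268). Tangency of A1 to both parallel lines with radius 22.2 puts K and W at J ± 22.2·n: K = (-3.4346, 21.933), W = (3.4346, -21.933). Equal radii place G and V the same way about A: G = A + 22.2·n = (53.571, 30.859), V = A − 22.2·n = (60.440, -13.006). Then |JG| = |G − J| = 61.823.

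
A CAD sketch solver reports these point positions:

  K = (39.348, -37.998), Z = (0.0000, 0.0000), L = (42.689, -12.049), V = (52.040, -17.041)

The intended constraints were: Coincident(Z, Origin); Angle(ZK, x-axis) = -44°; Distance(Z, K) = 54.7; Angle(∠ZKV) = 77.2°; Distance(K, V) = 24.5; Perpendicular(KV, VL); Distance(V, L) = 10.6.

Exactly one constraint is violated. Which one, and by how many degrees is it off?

Perpendicular(KV, VL) — off by 3.10°.

Z = (0.00, 0.00) ✓; ZK at -44.00° ✓; |ZK| = 54.70 ✓; ∠ZKV = 77.20° ✓; |KV| = 24.50 ✓; ∠(KV, VL) = 93.10° ✗; |VL| = 10.60 ✓.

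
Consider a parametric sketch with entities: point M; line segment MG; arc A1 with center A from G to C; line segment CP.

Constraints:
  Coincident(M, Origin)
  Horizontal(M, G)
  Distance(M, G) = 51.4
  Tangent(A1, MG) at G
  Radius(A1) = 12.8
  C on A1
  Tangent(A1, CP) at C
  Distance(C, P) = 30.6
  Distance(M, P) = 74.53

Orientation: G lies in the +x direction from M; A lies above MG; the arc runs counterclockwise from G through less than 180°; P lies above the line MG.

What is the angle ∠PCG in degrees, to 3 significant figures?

131°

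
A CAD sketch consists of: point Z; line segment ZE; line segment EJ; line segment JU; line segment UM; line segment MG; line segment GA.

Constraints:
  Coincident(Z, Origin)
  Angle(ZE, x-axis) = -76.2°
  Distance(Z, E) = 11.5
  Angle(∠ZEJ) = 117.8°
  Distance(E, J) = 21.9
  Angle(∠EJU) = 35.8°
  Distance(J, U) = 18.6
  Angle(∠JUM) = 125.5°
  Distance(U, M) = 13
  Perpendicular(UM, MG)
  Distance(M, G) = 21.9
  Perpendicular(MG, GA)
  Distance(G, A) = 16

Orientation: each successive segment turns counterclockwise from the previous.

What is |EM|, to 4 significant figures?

8.677

∠EJU = 35.8° gives JU at 130.2° from the x-axis; with |JU| = 18.6, U = (11.99, -2.260). ∠JUM = 125.5° gives UM at -175.3° from the x-axis; with |UM| = 13.0, M = (-0.9692, -3.325). Then |EM| = |M − E| = 8.677.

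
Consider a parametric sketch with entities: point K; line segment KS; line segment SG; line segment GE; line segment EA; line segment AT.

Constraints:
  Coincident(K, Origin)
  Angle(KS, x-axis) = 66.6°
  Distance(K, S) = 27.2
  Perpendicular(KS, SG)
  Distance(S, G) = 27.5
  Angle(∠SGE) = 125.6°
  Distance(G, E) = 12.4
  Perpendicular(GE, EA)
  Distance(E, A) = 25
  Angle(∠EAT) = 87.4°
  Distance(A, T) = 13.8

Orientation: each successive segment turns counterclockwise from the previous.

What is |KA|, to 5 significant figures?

14.618

∠SGE = 125.6° gives GE at -149.00° from the x-axis; with |GE| = 12.4, E = (-25.065, 29.498). GE is perpendicular to EA, so EA runs at -59.000°; with |EA| = 25.0, A = (-12.189, 8.0688). Then |KA| = |A − K| = 14.618.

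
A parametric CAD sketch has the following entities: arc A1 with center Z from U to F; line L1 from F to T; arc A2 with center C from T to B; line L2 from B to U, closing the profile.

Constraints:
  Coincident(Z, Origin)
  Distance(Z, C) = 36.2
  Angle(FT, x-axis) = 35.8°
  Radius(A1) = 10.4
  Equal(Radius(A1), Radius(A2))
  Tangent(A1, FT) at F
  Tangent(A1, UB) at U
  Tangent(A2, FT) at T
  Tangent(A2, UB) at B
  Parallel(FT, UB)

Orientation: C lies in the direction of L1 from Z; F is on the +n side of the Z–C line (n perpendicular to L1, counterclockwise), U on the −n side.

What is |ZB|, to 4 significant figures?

37.66

The slot axis is L1's direction at 35.8°, so u = (cos 35.8°, sin 35.8°) = (0.8111, 0.5850) and n = (−sin 35.8°, cos 35.8°) = (-0.5850, 0.8111). Z is at the origin and C lies 36.2 along u from Z, so C = 36.2·u = (29.36, 21.18). Tangency of A1 to both parallel lines with radius 10.4 puts F and U at Z ± 10.4·n: F = (-6.084, 8.435), U = (6.084, -8.435). Equal radii place T and B the same way about C: T = C + 10.4·n = (23.28, 29.61), B = C − 10.4·n = (35.44, 12.74). Then |ZB| = |B − Z| = 37.66.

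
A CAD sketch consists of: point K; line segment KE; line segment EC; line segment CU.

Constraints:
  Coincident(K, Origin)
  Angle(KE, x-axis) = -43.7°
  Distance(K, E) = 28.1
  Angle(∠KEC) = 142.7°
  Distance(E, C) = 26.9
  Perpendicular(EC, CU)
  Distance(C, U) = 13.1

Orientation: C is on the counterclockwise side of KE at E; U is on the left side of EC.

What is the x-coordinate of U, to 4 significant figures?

48.51

K is at the origin; KE runs at -43.7° with length 28.1, so E = 28.1·(cos -43.7°, sin -43.7°) = (20.32, -19.41). ∠KEC = 142.7°, so EC runs at -43.7° + (180° − 142.7°) = -6.400° from the x-axis; with |EC| = 26.9, C = E + 26.9·(cos -6.400°, sin -6.400°) = (47.05, -22.41). EC ⟂ CU; with |CU| = 13.1 on the left of EC, U = C + 13.1·(0.1115, 0.9938) = (48.51, -9.394). So U.x = 48.51.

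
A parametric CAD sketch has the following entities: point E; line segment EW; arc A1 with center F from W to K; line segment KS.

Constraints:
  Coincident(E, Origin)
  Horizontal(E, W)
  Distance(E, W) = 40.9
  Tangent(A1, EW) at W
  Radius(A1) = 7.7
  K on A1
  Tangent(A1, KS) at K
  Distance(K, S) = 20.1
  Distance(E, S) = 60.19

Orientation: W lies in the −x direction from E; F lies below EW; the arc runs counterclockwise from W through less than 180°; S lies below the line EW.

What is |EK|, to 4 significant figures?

48.33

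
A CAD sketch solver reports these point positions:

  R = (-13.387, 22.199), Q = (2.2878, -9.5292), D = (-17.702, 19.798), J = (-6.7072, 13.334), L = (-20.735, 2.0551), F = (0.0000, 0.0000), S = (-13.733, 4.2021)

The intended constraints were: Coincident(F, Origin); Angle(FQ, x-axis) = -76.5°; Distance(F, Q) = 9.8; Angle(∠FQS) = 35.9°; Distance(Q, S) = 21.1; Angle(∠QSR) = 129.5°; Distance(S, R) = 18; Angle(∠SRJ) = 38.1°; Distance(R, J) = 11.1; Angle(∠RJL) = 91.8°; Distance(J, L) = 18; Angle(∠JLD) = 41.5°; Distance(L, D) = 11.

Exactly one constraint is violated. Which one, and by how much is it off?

Distance(L, D) = 11 — off by 7.00.

F = (0.00, 0.00) ✓; FQ at -76.50° ✓; |FQ| = 9.800 ✓; ∠FQS = 35.90° ✓; |QS| = 21.10 ✓; ∠QSR = 129.5° ✓; |SR| = 18.00 ✓; ∠SRJ = 38.10° ✓; |RJ| = 11.10 ✓; ∠RJL = 91.80° ✓; |JL| = 18.00 ✓; ∠JLD = 41.50° ✓; |LD| = 18.00 ✗.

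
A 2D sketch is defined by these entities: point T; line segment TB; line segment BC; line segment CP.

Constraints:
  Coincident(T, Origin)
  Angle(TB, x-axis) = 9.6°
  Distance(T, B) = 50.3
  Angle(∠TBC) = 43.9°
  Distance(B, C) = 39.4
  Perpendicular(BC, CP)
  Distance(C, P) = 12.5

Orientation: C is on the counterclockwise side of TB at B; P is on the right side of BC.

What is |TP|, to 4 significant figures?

47.48

T is at the origin; TB runs at 9.6° with length 50.3, so B = 50.3·(cos 9.6°, sin 9.6°) = (49.60, 8.388). ∠TBC = 43.9°, so BC runs at 9.6° + (180° − 43.9°) = 145.7° from the x-axis; with |BC| = 39.4, C = B + 39.4·(cos 145.7°, sin 145.7°) = (17.05, 30.59). BC is perpendicular to CP; with |CP| = 12.5 on the right of BC, P = C + 12.5·(0.5635, 0.8261) = (24.09, 40.92). Then |TP| = |P − T| = 47.48.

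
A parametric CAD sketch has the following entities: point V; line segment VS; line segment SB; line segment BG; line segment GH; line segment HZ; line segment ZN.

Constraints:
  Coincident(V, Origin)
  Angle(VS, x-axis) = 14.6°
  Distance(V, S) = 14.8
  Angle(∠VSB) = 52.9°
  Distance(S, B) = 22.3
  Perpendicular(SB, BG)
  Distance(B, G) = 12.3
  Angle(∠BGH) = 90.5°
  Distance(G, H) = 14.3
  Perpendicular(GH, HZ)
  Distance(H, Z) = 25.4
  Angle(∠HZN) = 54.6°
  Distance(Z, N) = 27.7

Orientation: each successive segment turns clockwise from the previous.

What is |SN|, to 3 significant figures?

30.6

V is at the origin; VS runs at 14.6° with length 14.8, so S = (14.3, 3.73). ∠VSB = 52.9° gives SB at -112° from the x-axis; with |SB| = 22.3, B = (5.79, -16.9). SB is perpendicular to BG, so BG runs at 158°; with |BG| = 12.3, G = (-5.58, -12.2). ∠BGH = 90.5° gives GH at 68.0° from the x-axis; with |GH| = 14.3, H = (-0.219, 1.09). GH is perpendicular to HZ, so HZ runs at -22.0°; with |HZ| = 25.4, Z = (23.3, -8.42). ∠HZN = 54.6° gives ZN at -147° from the x-axis; with |ZN| = 27.7, N = (-0.00405, -23.3). Then |SN| = |N − S| = 30.6.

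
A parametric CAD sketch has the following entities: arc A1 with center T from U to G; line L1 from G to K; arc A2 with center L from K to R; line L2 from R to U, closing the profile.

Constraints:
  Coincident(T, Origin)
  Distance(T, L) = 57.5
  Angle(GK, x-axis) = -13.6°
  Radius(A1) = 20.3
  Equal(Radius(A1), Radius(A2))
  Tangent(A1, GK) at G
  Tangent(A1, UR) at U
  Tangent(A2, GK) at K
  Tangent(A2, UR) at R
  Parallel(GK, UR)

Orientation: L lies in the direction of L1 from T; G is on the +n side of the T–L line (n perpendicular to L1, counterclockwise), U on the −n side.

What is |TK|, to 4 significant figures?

60.98

The slot axis is L1's direction at -13.6°, so u = (cos -13.6°, sin -13.6°) = (0.9720, -0.2351) and n = (−sin -13.6°, cos -13.6°) = (0.2351, 0.9720). T is at the origin and L lies 57.5 along u from T, so L = 57.5·u = (55.89, -13.52). Tangency of A1 to both parallel lines with radius 20.3 puts G and U at T ± 20.3·n: G = (4.773, 19.73), U = (-4.773, -19.73). Equal radii place K and R the same way about L: K = L + 20.3·n = (60.66, 6.210), R = L − 20.3·n = (51.11, -33.25). Then |TK| = |K − T| = 60.98.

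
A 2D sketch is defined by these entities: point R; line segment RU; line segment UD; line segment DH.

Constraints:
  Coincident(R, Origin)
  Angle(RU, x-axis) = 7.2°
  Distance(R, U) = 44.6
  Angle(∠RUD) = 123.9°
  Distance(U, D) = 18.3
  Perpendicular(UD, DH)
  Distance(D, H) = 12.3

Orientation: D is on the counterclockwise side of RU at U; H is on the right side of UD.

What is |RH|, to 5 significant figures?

65.547

R is at the origin; RU runs at 7.2° with length 44.6, so U = 44.6·(cos 7.2°, sin 7.2°) = (44.248, 5.5899). ∠RUD = 123.9°, so UD runs at 7.2° + (180° − 123.9°) = 63.300° from the x-axis; with |UD| = 18.3, D = U + 18.3·(cos 63.300°, sin 63.300°) = (52.471, 21.939). UD ⟂ DH; with |DH| = 12.3 on the right of UD, H = D + 12.3·(0.89337, -0.44932) = (63.459, 16.412). Then |RH| = |H − R| = 65.547.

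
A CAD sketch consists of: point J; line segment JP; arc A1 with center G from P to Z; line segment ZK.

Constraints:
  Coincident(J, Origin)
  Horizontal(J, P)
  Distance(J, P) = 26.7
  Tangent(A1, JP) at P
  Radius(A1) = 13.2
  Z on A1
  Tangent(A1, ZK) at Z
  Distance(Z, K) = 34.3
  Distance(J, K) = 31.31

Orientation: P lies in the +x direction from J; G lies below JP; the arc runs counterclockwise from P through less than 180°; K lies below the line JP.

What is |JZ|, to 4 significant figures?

17.28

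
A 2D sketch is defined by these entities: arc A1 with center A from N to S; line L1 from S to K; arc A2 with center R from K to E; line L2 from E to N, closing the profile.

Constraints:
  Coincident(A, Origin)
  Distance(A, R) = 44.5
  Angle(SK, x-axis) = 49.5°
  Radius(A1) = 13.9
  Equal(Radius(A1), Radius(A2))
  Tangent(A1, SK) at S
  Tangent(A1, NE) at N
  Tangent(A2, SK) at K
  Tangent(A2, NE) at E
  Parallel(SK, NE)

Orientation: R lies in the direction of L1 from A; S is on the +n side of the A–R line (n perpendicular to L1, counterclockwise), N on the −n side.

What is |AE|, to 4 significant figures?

46.62

Tangency of A1 to both parallel lines with radius 13.9 puts S and N at A ± 13.9·n: S = (-10.57, 9.027), N = (10.57, -9.027). Equal radii place K and E the same way about R: K = R + 13.9·n = (18.33, 42.87), E = R − 13.9·n = (39.47, 24.81). Then |AE| = |E − A| = 46.62.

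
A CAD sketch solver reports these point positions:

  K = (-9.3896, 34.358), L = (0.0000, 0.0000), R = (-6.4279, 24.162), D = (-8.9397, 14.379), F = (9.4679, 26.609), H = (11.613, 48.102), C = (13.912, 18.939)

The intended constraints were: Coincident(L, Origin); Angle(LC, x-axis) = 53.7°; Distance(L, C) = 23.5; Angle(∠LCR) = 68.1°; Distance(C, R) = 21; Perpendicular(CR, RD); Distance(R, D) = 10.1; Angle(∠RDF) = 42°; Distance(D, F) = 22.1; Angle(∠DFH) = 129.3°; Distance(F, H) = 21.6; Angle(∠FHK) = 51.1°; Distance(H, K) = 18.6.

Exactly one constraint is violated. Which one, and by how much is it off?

Distance(H, K) = 18.6 — off by 6.50.

L = (0.00, 0.00) ✓; LC at 53.70° ✓; |LC| = 23.50 ✓; ∠LCR = 68.10° ✓; |CR| = 21.00 ✓; ∠(CR, RD) = 90.00° ✓; |RD| = 10.10 ✓; ∠RDF = 42.00° ✓; |DF| = 22.10 ✓; ∠DFH = 129.3° ✓; |FH| = 21.60 ✓; ∠FHK = 51.10° ✓; |HK| = 25.10 ✗.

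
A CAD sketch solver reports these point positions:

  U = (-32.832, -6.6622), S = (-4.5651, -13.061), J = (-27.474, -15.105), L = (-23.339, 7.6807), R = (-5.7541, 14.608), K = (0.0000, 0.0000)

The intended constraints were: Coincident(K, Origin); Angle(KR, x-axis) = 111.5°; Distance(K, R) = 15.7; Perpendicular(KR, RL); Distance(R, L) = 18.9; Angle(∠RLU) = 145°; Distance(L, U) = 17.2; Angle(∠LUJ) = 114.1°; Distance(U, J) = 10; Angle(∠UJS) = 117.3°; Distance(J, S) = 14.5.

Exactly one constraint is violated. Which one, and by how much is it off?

Distance(J, S) = 14.5 — off by 8.50.

K = (0.00, 0.00) ✓; KR at 111.5° ✓; |KR| = 15.70 ✓; ∠(KR, RL) = 90.00° ✓; |RL| = 18.90 ✓; ∠RLU = 145.0° ✓; |LU| = 17.20 ✓; ∠LUJ = 114.1° ✓; |UJ| = 9.999 ✓; ∠UJS = 117.3° ✓; |JS| = 23.00 ✗.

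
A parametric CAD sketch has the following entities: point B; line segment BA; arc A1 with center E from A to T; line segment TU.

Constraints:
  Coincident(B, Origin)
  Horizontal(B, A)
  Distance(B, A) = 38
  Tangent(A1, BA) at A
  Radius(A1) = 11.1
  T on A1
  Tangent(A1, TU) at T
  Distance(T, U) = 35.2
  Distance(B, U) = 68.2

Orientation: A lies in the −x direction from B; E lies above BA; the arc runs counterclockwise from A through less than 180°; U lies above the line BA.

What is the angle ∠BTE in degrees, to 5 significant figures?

111.25°

B is at the origin; BA is horizontal with |BA| = 38.0 and A on the −x side, so A = (-38.000, 0.0000). Since A1 is tangent to BA there, EA ⟂ BA, so E = A + (0, 11.1) = (-38.000, 11.100). Since ET ⟂ TU (tangency), |EU| = √(11.1² + 35.2²) = 36.909 regardless of where T sits on A1. So U lies on both circle(B, 68.2) and circle(E, 36.909); the above-BA intersection is U = (-50.512, 45.823). T is the foot of the tangent from U: T = (-29.172, 17.829).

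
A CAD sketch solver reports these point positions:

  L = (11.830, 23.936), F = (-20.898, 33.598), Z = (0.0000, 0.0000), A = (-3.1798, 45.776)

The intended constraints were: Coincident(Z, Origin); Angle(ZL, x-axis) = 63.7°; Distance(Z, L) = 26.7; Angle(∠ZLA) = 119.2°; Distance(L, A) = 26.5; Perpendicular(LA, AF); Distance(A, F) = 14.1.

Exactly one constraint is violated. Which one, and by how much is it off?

Distance(A, F) = 14.1 — off by 7.40.

Z = (0.00, 0.00) ✓; ZL at 63.70° ✓; |ZL| = 26.70 ✓; ∠ZLA = 119.2° ✓; |LA| = 26.50 ✓; ∠(LA, AF) = 90.00° ✓; |AF| = 21.50 ✗.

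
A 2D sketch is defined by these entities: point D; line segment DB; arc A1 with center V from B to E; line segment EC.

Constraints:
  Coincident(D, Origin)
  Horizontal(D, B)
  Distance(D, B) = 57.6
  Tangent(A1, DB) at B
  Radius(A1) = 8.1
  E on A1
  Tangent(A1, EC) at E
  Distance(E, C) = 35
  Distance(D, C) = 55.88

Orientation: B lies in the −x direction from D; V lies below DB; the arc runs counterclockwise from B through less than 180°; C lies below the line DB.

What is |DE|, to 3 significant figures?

65.0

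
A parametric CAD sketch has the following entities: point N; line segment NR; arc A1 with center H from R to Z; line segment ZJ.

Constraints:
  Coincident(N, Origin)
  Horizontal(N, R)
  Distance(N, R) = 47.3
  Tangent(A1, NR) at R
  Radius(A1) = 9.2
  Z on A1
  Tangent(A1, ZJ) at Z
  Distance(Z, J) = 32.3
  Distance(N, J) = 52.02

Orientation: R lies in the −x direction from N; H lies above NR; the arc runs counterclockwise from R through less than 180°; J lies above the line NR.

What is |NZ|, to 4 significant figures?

39.00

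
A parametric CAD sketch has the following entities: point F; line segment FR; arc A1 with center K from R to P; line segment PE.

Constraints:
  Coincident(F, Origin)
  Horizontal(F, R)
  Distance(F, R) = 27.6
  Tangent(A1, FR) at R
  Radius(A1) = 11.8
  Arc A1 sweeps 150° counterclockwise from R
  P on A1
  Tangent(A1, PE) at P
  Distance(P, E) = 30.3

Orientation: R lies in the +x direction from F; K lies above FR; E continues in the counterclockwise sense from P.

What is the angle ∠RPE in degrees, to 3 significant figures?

105°

On A1, R sits at bearing -90° from K; a 150° counterclockwise sweep puts P at bearing 60°, so P = K + 11.8·(cos 60°, sin 60°) = (33.5, 22.0). Tangency of A1 to PE means the radius KP is perpendicular to PE, so PE runs along (−sin 60°, cos 60°); with |PE| = 30.3, E = (7.26, 37.2). Then cos ∠RPE = PR·PE / (|PR||PE|), giving 105°.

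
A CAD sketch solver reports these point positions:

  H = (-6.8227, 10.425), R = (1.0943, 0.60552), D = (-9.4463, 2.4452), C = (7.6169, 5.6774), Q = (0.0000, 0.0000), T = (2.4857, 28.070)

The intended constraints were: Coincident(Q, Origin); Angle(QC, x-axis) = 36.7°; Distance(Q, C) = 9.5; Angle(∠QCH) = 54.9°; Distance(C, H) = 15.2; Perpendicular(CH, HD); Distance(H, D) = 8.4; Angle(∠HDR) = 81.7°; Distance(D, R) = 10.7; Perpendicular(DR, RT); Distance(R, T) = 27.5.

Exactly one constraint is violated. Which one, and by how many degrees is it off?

Perpendicular(DR, RT) — off by 7.00°.

Q = (0.00, 0.00) ✓; QC at 36.70° ✓; |QC| = 9.500 ✓; ∠QCH = 54.90° ✓; |CH| = 15.20 ✓; ∠(CH, HD) = 90.00° ✓; |HD| = 8.400 ✓; ∠HDR = 81.70° ✓; |DR| = 10.70 ✓; ∠(DR, RT) = 97.00° ✗; |RT| = 27.50 ✓.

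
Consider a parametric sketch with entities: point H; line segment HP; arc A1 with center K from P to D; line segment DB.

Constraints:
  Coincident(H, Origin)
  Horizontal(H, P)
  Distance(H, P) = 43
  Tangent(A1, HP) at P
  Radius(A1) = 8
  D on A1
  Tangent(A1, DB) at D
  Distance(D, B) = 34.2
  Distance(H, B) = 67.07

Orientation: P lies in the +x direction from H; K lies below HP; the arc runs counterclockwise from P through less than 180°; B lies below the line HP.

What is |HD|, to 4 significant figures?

37.88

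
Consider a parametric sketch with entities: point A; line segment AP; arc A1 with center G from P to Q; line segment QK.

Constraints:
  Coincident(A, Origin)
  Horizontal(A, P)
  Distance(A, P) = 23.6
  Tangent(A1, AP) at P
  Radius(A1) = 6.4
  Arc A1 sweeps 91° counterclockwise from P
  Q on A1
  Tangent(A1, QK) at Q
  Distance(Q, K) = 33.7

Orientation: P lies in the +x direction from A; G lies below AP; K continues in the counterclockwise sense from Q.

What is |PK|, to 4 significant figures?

40.62

A is at the origin; AP is horizontal with |AP| = 23.6 and P on the +x side, so P = (23.60, 0.000). The tangent condition forces GP to be normal to AP, so G = P + (0, -6.4) = (23.60, -6.400). On A1, P sits at bearing 90° from G; a 91° counterclockwise sweep puts Q at bearing 181°, so Q = G + 6.4·(cos 181°, sin 181°) = (17.20, -6.512). Since A1 is tangent to QK there, GQ ⟂ QK, so QK runs along (−sin 181°, cos 181°); with |QK| = 33.7, K = (17.79, -40.21). Then |PK| = |K − P| = 40.62.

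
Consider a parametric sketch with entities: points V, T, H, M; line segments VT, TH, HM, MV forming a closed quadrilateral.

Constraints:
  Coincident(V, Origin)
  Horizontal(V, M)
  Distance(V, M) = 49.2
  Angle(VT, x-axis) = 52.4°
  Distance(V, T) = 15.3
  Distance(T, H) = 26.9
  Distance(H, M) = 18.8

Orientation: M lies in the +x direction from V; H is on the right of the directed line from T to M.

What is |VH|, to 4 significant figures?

31.10

Checks: V.y = 0.00, M.y = 0.00 ✓; |TH| = 26.90 ✓; |HM| = 18.80 ✓.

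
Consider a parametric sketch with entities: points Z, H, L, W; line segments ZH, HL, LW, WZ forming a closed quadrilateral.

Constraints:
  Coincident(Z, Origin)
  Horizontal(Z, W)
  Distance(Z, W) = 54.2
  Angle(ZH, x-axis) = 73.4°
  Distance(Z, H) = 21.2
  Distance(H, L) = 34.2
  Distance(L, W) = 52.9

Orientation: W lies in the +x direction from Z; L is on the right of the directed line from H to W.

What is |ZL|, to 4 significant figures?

14.11

Checks: |HL| = 34.20 ✓; |LW| = 52.90 ✓.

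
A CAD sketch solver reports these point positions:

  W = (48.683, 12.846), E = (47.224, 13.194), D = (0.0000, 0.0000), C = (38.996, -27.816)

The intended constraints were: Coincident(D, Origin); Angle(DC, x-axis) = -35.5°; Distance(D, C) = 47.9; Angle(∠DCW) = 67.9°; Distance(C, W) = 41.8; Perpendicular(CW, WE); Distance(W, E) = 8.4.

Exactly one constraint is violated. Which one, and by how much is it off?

Distance(W, E) = 8.4 — off by 6.90.

D = (0.00, 0.00) ✓; DC at -35.50° ✓; |DC| = 47.90 ✓; ∠DCW = 67.90° ✓; |CW| = 41.80 ✓; ∠(CW, WE) = 89.98° ✓; |WE| = 1.500 ✗.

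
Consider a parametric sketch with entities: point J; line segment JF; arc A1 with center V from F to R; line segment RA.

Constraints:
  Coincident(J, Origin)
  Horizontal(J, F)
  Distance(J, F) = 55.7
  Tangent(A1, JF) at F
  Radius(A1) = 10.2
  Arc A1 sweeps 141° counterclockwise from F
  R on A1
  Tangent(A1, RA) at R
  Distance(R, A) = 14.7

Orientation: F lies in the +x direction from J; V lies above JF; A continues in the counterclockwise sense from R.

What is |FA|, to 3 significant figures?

27.8

On A1, F sits at bearing -90° from V; a 141° counterclockwise sweep puts R at bearing 51°, so R = V + 10.2·(cos 51°, sin 51°) = (62.1, 18.1). A1 meets RA tangentially, so VR is at right angles to RA, so RA runs along (−sin 51°, cos 51°); with |RA| = 14.7, A = (50.7, 27.4). Then |FA| = |A − F| = 27.8.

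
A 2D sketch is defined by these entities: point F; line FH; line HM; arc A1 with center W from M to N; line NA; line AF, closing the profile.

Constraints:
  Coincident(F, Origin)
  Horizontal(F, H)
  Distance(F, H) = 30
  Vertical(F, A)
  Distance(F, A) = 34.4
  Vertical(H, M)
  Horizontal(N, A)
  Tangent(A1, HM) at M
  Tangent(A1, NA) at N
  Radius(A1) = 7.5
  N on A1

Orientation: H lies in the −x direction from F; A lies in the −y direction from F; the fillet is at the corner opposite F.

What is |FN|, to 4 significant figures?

41.10

The virtual corner opposite F is at (-30.00, -34.40). Since A1 is tangent to HM there, WM ⟂ HM and A1 meets NA tangentially, so WN is at right angles to NA, with radius 7.5, so the center W sits 7.5 in from both sides at W = (-22.50, -26.90). That places the tangent points at M = (-30.00, -26.90) on HM and N = (-22.50, -34.40) on NA. Then |FN| = |N − F| = 41.10.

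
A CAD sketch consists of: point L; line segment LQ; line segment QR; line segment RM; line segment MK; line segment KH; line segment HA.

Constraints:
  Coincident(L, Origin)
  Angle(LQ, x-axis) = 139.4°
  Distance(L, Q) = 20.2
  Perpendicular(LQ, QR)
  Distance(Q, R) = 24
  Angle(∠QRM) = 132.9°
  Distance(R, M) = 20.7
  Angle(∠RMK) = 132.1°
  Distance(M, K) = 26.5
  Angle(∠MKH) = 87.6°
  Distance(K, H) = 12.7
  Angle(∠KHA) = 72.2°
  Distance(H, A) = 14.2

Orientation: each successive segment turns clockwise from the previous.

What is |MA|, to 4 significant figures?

14.85

∠MKH = 87.6° gives KH at -138.0° from the x-axis; with |KH| = 12.7, H = (30.07, 4.767). ∠KHA = 72.2° gives HA at 114.2° from the x-axis; with |HA| = 14.2, A = (24.25, 17.72). Then |MA| = |A − M| = 14.85.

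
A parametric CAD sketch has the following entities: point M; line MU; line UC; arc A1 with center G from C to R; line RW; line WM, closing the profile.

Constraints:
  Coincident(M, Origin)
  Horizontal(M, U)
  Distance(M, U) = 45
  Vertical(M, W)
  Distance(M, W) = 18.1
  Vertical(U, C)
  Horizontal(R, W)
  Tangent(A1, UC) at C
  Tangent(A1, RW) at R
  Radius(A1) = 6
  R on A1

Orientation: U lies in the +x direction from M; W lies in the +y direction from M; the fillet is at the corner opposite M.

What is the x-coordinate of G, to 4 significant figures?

39.00

M is at the origin; MU is horizontal with |MU| = 45.0 and U on the +x side, so U = (45.00, 0.000). MW is vertical with |MW| = 18.1 and W on the +y side, so W = (0.000, 18.10). The virtual corner opposite M is at (45.00, 18.10). The tangent condition forces GC to be normal to UC and tangency of A1 to RW means the radius GR is perpendicular to RW, with radius 6.0, so the center G sits 6.0 in from both sides at G = (39.00, 12.10). So G.x = 39.00.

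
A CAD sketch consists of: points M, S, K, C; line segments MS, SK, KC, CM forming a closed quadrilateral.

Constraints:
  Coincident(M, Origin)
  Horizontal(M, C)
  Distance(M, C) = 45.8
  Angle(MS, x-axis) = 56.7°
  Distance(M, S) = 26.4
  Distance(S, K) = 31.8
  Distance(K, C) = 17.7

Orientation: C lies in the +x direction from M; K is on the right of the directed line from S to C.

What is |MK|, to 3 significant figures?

29.8

Checks: |SK| = 31.80 ✓; |KC| = 17.70 ✓.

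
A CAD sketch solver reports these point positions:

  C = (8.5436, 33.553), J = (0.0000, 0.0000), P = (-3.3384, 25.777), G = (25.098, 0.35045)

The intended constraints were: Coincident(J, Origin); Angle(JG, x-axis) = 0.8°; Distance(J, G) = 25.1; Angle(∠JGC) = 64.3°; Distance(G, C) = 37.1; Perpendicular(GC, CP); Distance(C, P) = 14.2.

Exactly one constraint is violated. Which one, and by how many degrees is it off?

Perpendicular(GC, CP) — off by 6.70°.

J = (0.00, 0.00) ✓; JG at 0.8000° ✓; |JG| = 25.10 ✓; ∠JGC = 64.30° ✓; |GC| = 37.10 ✓; ∠(GC, CP) = 96.70° ✗; |CP| = 14.20 ✓.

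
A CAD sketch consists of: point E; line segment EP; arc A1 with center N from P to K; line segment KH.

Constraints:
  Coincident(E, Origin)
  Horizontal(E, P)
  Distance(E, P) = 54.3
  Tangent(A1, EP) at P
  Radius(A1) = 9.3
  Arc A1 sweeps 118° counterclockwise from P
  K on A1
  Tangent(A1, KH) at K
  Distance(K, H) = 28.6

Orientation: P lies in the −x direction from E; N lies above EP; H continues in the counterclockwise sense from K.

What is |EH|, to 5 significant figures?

71.111

E is at the origin; E and P share the same y with |EP| = 54.3 and P on the −x side, so P = (-54.300, 0.0000). Since A1 is tangent to EP there, NP ⟂ EP, so N = P + (0, 9.3) = (-54.300, 9.3000). On A1, P sits at bearing -90° from N; a 118° counterclockwise sweep puts K at bearing 28°, so K = N + 9.3·(cos 28°, sin 28°) = (-46.089, 13.666). The tangent condition forces NK to be normal to KH, so KH runs along (−sin 28°, cos 28°); with |KH| = 28.6, H = (-59.515, 38.918). Then |EH| = |H − E| = 71.111.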